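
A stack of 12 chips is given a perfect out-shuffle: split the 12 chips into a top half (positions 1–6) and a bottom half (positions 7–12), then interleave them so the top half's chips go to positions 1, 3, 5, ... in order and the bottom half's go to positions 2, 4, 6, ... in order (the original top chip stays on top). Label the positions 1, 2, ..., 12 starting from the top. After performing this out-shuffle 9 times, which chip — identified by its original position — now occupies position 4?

Work backwards from position 4, undoing one out-shuffle at a time:
4 ← 8 ← 10 ← 11 ← 6 ← 9 ← 5 ← 3 ← 2 ← 7
So the chip now at position 4 started at position 7.

7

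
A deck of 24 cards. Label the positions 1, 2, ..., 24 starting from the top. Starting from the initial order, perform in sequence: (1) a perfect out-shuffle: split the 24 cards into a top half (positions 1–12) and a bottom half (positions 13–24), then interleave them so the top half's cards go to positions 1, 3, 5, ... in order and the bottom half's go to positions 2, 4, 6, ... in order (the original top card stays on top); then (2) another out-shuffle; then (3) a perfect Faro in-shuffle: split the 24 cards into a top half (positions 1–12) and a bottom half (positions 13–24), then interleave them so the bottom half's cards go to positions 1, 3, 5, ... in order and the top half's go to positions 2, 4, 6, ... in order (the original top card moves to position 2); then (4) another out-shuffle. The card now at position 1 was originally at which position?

4

Undo the operations in reverse order, starting from position 1:
  undo op 4 (out-shuffle, from top half): 1 ← 1
  undo op 3 (in-shuffle, from bottom half): 1 ← 13
  undo op 2 (out-shuffle, from top half): 13 ← 7
  undo op 1 (out-shuffle, from top half): 7 ← 4
So the card at position 1 came from original position 4.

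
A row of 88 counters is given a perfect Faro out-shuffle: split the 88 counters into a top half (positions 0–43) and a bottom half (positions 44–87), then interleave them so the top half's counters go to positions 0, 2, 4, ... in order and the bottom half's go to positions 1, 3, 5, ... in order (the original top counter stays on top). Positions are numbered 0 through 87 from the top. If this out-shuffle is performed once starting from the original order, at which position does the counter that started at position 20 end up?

40

Track the counter's position through each out-shuffle:
20 → 40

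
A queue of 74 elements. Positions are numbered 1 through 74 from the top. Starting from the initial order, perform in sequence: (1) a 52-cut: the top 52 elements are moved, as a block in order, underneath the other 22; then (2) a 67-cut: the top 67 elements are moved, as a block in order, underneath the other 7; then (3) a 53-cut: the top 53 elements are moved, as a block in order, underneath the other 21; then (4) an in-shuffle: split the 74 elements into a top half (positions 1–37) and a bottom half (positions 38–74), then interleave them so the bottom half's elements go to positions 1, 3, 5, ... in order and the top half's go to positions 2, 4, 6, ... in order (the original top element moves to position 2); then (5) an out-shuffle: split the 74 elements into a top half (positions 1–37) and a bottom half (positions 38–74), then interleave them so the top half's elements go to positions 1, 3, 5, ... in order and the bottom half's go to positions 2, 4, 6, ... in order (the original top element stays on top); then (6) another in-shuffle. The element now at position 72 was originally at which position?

Undo the operations in reverse order, starting from position 72:
  undo op 6 (in-shuffle, from top half): 72 ← 36
  undo op 5 (out-shuffle, from bottom half): 36 ← 55
  undo op 4 (in-shuffle, from bottom half): 55 ← 65
  undo op 3 (cut 53): 65 ← 44
  undo op 2 (cut 67): 44 ← 37
  undo op 1 (cut 52): 37 ← 15
So the element at position 72 came from original position 15.

15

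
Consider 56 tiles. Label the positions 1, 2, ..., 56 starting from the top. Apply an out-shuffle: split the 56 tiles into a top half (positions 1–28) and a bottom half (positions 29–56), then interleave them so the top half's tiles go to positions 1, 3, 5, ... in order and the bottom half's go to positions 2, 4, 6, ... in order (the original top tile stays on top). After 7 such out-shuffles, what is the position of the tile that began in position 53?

Track the tile's position through each out-shuffle:
53 → 50 → 44 → 32 → 8 → 15 → 29 → 2

2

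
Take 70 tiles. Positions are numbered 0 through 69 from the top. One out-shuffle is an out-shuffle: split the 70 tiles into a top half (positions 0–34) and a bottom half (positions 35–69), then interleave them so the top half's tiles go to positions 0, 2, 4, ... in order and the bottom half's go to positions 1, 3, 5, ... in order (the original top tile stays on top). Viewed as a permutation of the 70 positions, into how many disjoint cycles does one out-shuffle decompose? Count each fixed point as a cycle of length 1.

7

Trace each unvisited position around until it returns:
(0) (1 2 4 8 16 32 ... len 22) (3 6 12 24 48 27 ... len 11) (5 10 20 40 11 22 ... len 22) (15 30 60 51 33 66 ... len 11) (23 46) (69)
7 cycles in total.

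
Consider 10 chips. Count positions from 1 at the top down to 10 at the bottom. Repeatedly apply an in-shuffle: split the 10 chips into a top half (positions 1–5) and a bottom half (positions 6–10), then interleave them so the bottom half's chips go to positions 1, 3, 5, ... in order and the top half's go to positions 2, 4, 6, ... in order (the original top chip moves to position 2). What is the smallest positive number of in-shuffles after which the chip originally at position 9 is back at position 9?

Follow position 9 under repeated in-shuffles:
9 → 7 → 3 → 6 → 1 → 2 → 4 → 8 → 5 → 10 → 9
It first returns after 10 in-shuffles.

10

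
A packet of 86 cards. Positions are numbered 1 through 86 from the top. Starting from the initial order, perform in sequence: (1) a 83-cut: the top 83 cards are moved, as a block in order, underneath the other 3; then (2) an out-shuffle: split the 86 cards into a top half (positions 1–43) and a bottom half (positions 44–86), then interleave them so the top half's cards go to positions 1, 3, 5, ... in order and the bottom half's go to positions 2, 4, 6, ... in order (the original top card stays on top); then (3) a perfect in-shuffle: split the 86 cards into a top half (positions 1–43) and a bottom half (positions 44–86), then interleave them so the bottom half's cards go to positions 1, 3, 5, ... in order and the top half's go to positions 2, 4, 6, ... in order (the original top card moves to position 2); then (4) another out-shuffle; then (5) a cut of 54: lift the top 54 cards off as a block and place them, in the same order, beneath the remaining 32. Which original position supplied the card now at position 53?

22

Undo the operations in reverse order, starting from position 53:
  undo op 5 (cut 54): 53 ← 21
  undo op 4 (out-shuffle, from top half): 21 ← 11
  undo op 3 (in-shuffle, from bottom half): 11 ← 49
  undo op 2 (out-shuffle, from top half): 49 ← 25
  undo op 1 (cut 83): 25 ← 22
So the card at position 53 came from original position 22.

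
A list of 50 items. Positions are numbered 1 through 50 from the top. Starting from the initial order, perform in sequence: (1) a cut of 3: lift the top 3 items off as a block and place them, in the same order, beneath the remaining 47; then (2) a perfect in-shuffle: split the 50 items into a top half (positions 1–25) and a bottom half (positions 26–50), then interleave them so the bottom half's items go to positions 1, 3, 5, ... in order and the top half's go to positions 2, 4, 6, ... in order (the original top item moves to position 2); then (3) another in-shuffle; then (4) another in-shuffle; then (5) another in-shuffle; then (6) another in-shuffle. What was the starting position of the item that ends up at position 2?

19

Undo the operations in reverse order, starting from position 2:
  undo op 6 (in-shuffle, from top half): 2 ← 1
  undo op 5 (in-shuffle, from bottom half): 1 ← 26
  undo op 4 (in-shuffle, from top half): 26 ← 13
  undo op 3 (in-shuffle, from bottom half): 13 ← 32
  undo op 2 (in-shuffle, from top half): 32 ← 16
  undo op 1 (cut 3): 16 ← 19
So the item at position 2 came from original position 19.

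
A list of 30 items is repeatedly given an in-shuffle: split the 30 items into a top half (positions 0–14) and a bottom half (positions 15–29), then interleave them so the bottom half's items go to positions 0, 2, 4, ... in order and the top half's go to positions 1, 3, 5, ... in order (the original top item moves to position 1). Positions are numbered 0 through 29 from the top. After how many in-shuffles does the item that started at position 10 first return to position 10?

Follow position 10 under repeated in-shuffles:
10 → 21 → 12 → 25 → 20 → 10
It first returns after 5 in-shuffles.

5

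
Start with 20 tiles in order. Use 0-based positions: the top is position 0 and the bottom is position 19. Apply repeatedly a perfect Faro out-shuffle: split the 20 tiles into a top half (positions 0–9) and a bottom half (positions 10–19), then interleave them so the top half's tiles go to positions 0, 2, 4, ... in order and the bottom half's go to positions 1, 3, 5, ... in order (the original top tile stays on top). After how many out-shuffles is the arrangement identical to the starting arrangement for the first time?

18

The out-shuffle permutes the 20 positions with cycle lengths [1, 1, 18].
Every tile is home exactly when every cycle has completed a whole number of laps, i.e. after lcm(1, 18) = 18 out-shuffles.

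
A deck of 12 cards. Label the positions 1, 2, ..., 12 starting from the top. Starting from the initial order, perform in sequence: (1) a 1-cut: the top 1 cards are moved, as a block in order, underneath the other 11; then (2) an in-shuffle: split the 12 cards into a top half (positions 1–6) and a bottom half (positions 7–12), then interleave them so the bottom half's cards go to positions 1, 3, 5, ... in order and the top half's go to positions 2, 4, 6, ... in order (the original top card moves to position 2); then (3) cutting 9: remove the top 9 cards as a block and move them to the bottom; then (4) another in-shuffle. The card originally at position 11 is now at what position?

7

Track the card from position 11 forward through each operation:
  after op 1 (cut 1): 11 → 10
  after op 2 (in-shuffle): 10 → 7
  after op 3 (cut 9): 7 → 10
  after op 4 (in-shuffle): 10 → 7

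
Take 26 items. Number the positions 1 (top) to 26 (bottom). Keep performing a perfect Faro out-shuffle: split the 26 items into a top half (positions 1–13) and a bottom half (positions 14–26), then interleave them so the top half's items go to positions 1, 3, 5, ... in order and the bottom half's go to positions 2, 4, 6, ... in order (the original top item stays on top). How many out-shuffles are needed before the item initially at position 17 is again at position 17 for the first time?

Follow position 17 under repeated out-shuffles:
17 → 8 → 15 → 4 → 7 → 13 → 25 → 24 → 22 → 18 → 10 → 19 → 12 → 23 → 20 → 14 → 2 → 3 → 5 → 9 → 17
It first returns after 20 out-shuffles.

20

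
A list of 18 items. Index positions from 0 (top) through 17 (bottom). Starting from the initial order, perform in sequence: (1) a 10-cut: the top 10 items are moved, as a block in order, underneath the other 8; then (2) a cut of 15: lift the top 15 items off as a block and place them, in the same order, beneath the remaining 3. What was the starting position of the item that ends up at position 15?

4

Undo the operations in reverse order, starting from position 15:
  undo op 2 (cut 15): 15 ← 12
  undo op 1 (cut 10): 12 ← 4
So the item at position 15 came from original position 4.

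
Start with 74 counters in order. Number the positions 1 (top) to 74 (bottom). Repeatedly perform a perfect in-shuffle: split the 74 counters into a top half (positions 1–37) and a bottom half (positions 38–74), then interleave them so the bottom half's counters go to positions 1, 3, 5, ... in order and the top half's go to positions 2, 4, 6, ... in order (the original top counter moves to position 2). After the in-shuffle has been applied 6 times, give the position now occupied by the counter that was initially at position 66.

Track the counter's position through each in-shuffle:
66 → 57 → 39 → 3 → 6 → 12 → 24

24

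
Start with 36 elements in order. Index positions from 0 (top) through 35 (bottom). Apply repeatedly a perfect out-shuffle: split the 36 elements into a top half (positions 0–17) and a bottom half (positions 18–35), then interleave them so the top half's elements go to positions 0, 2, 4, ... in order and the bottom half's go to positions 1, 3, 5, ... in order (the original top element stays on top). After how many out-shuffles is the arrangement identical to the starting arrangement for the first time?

The out-shuffle permutes the 36 positions with cycle lengths [1, 1, 3, 3, 4, 12, 12].
Every element is home exactly when every cycle has completed a whole number of laps, i.e. after lcm(1, 3, 4, 12) = 12 out-shuffles.

12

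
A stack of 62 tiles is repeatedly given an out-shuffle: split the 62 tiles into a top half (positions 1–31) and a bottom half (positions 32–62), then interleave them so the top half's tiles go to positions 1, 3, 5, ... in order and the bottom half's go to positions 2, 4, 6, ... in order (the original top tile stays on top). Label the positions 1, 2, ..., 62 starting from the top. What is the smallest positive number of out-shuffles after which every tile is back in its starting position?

The out-shuffle permutes the 62 positions with cycle lengths [1, 1, 60].
Every tile is home exactly when every cycle has completed a whole number of laps, i.e. after lcm(1, 60) = 60 out-shuffles.

60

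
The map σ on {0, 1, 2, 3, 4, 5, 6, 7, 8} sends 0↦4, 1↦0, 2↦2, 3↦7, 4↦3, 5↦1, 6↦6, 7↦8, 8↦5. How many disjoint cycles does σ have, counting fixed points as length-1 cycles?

3

Cycle decomposition: (0 4 3 7 8 5 1) (2) (6).
3 cycles.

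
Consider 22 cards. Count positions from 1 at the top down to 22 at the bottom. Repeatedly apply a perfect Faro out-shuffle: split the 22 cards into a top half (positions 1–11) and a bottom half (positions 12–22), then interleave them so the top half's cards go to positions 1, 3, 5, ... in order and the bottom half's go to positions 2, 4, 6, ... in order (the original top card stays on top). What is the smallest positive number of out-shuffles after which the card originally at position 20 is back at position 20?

Follow position 20 under repeated out-shuffles:
20 → 18 → 14 → 6 → 11 → 21 → 20
It first returns after 6 out-shuffles.

6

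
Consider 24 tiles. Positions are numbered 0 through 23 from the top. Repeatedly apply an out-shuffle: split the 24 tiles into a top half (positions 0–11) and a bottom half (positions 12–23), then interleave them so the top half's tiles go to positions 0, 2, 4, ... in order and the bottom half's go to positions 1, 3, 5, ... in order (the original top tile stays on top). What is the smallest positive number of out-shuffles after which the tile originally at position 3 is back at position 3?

Follow position 3 under repeated out-shuffles:
3 → 6 → 12 → 1 → 2 → 4 → 8 → 16 → 9 → 18 → 13 → 3
It first returns after 11 out-shuffles.

11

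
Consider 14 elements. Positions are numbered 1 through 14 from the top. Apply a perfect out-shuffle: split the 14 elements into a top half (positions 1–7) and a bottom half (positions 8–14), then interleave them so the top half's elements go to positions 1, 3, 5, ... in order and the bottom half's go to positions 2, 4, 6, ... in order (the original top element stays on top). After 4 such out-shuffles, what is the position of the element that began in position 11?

5

Track the element's position through each out-shuffle:
11 → 8 → 2 → 3 → 5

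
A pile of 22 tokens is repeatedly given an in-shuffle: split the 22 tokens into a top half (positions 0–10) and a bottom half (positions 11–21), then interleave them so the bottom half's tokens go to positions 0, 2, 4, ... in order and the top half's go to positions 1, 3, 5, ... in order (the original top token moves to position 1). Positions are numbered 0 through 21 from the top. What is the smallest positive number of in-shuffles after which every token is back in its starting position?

The in-shuffle permutes the 22 positions with cycle lengths [11, 11].
Every token is home exactly when every cycle has completed a whole number of laps, i.e. after lcm(11) = 11 in-shuffles.

11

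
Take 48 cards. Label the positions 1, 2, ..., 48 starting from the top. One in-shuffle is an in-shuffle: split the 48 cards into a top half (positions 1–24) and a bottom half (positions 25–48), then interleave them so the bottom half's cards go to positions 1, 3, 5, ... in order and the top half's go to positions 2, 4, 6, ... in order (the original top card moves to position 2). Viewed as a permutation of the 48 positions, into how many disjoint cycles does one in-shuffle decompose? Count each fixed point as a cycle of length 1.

Trace each unvisited position around until it returns:
(1 2 4 8 16 32 ... len 21) (3 6 12 24 48 47 ... len 21) (7 14 28) (21 42 35)
4 cycles in total.

4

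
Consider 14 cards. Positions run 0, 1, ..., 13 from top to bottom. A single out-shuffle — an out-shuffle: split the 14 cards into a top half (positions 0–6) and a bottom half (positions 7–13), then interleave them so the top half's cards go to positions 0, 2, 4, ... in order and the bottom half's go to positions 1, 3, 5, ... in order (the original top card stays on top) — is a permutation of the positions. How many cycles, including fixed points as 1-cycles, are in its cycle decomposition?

Trace each unvisited position around until it returns:
(0) (1 2 4 8 3 6 ... len 12) (13)
3 cycles in total.

3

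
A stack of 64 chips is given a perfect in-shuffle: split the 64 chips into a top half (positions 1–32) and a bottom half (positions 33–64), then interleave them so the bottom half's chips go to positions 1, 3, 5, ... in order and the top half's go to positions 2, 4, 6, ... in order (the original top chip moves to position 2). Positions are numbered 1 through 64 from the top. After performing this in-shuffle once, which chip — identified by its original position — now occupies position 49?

57

Work backwards from position 49, undoing one in-shuffle at a time:
49 ← 57
So the chip now at position 49 started at position 57.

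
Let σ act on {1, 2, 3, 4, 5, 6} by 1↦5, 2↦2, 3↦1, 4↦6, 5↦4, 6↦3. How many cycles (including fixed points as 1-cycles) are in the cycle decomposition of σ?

2

Cycle decomposition: (1 5 4 6 3) (2).
2 cycles.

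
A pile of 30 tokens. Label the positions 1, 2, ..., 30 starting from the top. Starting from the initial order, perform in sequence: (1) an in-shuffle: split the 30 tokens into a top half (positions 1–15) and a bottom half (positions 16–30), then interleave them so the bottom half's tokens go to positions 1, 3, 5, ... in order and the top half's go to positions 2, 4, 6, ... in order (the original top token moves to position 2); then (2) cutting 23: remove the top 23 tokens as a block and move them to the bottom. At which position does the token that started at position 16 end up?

8

Track the token from position 16 forward through each operation:
  after op 1 (in-shuffle): 16 → 1
  after op 2 (cut 23): 1 → 8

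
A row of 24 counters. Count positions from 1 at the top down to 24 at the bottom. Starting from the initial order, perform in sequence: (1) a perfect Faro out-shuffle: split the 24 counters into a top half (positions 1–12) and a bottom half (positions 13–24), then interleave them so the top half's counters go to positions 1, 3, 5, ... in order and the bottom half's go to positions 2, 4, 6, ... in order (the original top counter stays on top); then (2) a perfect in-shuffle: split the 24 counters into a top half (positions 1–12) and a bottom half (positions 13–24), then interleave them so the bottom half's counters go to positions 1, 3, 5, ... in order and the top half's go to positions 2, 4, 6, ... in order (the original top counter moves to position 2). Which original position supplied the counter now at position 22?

6

Undo the operations in reverse order, starting from position 22:
  undo op 2 (in-shuffle, from top half): 22 ← 11
  undo op 1 (out-shuffle, from top half): 11 ← 6
So the counter at position 22 came from original position 6.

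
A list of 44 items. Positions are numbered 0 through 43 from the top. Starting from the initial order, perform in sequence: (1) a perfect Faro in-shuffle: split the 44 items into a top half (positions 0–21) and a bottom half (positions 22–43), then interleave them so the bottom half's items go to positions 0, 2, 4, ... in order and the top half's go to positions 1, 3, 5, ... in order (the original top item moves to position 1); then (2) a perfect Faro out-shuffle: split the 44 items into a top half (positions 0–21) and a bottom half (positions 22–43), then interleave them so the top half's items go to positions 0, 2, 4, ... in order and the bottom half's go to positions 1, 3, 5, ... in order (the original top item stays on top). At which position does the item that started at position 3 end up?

14

Track the item from position 3 forward through each operation:
  after op 1 (in-shuffle): 3 → 7
  after op 2 (out-shuffle): 7 → 14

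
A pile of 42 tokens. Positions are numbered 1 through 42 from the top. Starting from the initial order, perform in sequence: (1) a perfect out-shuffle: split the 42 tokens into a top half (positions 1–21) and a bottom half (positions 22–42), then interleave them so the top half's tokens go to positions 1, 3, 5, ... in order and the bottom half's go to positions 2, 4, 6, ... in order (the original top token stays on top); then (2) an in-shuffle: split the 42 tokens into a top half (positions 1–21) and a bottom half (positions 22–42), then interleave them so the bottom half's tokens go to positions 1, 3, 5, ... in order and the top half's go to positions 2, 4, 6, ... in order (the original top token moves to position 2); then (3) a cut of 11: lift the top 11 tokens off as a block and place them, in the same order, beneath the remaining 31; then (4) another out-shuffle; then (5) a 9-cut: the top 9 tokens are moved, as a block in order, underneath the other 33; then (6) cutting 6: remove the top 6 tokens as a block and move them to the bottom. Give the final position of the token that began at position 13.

19

Track the token from position 13 forward through each operation:
  after op 1 (out-shuffle): 13 → 25
  after op 2 (in-shuffle): 25 → 7
  after op 3 (cut 11): 7 → 38
  after op 4 (out-shuffle): 38 → 34
  after op 5 (cut 9): 34 → 25
  after op 6 (cut 6): 25 → 19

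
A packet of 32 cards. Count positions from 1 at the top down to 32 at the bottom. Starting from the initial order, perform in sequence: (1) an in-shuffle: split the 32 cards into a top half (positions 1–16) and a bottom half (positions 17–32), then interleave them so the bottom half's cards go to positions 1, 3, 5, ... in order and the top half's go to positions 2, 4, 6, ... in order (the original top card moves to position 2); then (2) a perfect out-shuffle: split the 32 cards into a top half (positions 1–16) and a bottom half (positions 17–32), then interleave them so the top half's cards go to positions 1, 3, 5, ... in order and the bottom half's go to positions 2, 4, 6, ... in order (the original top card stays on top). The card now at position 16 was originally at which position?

12

Undo the operations in reverse order, starting from position 16:
  undo op 2 (out-shuffle, from bottom half): 16 ← 24
  undo op 1 (in-shuffle, from top half): 24 ← 12
So the card at position 16 came from original position 12.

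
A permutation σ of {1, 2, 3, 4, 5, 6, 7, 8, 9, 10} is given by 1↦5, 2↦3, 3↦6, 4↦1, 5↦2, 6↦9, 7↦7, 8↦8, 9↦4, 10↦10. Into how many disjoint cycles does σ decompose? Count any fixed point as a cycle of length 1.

4

Cycle decomposition: (1 5 2 3 6 9 4) (7) (8) (10).
4 cycles.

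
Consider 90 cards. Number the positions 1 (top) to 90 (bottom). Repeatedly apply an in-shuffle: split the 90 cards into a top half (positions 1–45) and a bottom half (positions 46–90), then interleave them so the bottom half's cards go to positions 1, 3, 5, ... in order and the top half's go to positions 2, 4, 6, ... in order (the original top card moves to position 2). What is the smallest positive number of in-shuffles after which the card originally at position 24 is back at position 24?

Follow position 24 under repeated in-shuffles:
24 → 48 → 5 → 10 → 20 → 40 → 80 → 69 → 47 → 3 → 6 → 12 → 24
It first returns after 12 in-shuffles.

12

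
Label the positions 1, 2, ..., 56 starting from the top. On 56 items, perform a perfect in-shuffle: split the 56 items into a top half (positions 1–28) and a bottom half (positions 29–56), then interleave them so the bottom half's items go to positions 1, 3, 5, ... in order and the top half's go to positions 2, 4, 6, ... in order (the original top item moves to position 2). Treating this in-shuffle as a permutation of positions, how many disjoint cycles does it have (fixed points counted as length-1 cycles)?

4

Trace each unvisited position around until it returns:
(1 2 4 8 16 32 ... len 18) (3 6 12 24 48 39 ... len 18) (5 10 20 40 23 46 ... len 18) (19 38)
4 cycles in total.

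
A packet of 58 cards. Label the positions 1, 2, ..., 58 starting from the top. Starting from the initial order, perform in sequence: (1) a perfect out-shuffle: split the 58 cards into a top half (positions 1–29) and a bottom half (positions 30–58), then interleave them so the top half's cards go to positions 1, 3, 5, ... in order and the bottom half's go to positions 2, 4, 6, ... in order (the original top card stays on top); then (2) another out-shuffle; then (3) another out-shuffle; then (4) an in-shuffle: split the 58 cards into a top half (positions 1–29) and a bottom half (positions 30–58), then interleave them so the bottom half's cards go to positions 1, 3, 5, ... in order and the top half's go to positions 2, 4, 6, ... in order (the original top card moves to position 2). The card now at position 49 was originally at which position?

29

Undo the operations in reverse order, starting from position 49:
  undo op 4 (in-shuffle, from bottom half): 49 ← 54
  undo op 3 (out-shuffle, from bottom half): 54 ← 56
  undo op 2 (out-shuffle, from bottom half): 56 ← 57
  undo op 1 (out-shuffle, from top half): 57 ← 29
So the card at position 49 came from original position 29.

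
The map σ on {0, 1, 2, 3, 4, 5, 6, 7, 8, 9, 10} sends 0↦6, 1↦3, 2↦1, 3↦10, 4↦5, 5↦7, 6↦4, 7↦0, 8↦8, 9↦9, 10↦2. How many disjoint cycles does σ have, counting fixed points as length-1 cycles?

Cycle decomposition: (0 6 4 5 7) (1 3 10 2) (8) (9).
4 cycles.

4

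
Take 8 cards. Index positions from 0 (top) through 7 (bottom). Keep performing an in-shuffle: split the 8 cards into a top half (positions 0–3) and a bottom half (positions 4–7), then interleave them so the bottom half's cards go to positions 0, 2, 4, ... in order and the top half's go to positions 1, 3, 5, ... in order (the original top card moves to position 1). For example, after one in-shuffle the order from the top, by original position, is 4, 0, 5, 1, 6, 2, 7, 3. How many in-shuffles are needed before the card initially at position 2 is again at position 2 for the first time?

2

Follow position 2 under repeated in-shuffles:
2 → 5 → 2
It first returns after 2 in-shuffles.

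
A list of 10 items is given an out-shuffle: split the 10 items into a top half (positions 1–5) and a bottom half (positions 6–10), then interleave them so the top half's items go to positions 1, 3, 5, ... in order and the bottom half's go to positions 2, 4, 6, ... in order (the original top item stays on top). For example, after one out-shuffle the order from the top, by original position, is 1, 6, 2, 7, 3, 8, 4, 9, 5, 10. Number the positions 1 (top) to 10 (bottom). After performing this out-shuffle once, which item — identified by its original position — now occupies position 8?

9

Work backwards from position 8, undoing one out-shuffle at a time:
8 ← 9
So the item now at position 8 started at position 9.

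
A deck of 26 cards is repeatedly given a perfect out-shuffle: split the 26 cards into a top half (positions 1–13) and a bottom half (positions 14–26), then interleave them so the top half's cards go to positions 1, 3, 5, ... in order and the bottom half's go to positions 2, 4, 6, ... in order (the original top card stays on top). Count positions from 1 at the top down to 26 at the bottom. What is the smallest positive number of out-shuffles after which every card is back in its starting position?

The out-shuffle permutes the 26 positions with cycle lengths [1, 1, 4, 20].
Every card is home exactly when every cycle has completed a whole number of laps, i.e. after lcm(1, 4, 20) = 20 out-shuffles.

20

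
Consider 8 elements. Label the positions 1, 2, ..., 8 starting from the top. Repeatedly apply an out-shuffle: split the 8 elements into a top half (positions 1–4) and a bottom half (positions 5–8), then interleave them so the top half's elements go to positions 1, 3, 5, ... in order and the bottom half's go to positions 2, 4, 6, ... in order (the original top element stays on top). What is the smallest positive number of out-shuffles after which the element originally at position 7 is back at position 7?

3

Follow position 7 under repeated out-shuffles:
7 → 6 → 4 → 7
It first returns after 3 out-shuffles.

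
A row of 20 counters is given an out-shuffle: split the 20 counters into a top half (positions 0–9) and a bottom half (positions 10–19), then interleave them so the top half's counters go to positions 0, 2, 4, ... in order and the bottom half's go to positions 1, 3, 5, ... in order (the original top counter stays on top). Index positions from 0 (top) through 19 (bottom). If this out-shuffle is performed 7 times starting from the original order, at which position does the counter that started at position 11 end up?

Track the counter's position through each out-shuffle:
11 → 3 → 6 → 12 → 5 → 10 → 1 → 2

2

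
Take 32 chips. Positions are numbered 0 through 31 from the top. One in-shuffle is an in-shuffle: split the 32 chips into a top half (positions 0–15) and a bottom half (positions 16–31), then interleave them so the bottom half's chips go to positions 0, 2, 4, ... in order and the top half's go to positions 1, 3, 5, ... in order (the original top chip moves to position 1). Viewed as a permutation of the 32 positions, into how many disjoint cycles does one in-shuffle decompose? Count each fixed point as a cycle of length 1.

Trace each unvisited position around until it returns:
(0 1 3 7 15 31 30 28 24 16) (2 5 11 23 14 29 26 20 8 17) (4 9 19 6 13 27 22 12 25 18) (10 21)
4 cycles in total.

4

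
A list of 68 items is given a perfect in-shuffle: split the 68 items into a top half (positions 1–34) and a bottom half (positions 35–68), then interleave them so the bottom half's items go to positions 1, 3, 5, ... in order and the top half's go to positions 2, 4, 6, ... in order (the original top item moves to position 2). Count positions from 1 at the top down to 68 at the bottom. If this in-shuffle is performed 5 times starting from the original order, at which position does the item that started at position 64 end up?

47

Track the item's position through each in-shuffle:
64 → 59 → 49 → 29 → 58 → 47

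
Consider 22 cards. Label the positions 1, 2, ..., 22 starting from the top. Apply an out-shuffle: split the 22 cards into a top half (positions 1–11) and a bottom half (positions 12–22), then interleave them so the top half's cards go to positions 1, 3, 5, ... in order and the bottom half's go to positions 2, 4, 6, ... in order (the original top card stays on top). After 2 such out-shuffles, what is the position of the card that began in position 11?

Track the card's position through each out-shuffle:
11 → 21 → 20

20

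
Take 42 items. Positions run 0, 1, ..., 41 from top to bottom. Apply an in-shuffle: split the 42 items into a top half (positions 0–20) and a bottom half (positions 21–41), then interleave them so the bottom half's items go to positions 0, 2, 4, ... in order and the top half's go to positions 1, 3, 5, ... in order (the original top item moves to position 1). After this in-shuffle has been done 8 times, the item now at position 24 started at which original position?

Work backwards from position 24, undoing one in-shuffle at a time:
24 ← 33 ← 16 ← 29 ← 14 ← 28 ← 35 ← 17 ← 8
So the item now at position 24 started at position 8.

8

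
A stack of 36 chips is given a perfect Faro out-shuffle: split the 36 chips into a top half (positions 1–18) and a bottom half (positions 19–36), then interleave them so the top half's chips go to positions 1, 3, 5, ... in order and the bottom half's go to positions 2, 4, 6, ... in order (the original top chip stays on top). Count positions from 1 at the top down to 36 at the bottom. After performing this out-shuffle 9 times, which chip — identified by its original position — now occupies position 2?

Work backwards from position 2, undoing one out-shuffle at a time:
2 ← 19 ← 10 ← 23 ← 12 ← 24 ← 30 ← 33 ← 17 ← 9
So the chip now at position 2 started at position 9.

9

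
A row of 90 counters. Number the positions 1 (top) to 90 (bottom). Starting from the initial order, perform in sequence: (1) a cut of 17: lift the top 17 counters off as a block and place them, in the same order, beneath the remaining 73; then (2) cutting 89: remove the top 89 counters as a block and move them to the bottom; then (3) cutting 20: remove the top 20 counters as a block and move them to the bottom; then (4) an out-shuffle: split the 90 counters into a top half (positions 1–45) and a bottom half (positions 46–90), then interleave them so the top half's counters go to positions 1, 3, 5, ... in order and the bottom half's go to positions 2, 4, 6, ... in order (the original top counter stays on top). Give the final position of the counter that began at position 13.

Track the counter from position 13 forward through each operation:
  after op 1 (cut 17): 13 → 86
  after op 2 (cut 89): 86 → 87
  after op 3 (cut 20): 87 → 67
  after op 4 (out-shuffle): 67 → 44

44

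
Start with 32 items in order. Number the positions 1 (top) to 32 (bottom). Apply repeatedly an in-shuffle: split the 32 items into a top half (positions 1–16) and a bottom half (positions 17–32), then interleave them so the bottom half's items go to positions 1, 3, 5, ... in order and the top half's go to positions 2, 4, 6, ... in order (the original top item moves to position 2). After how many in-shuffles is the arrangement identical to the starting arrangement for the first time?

The in-shuffle permutes the 32 positions with cycle lengths [2, 10, 10, 10].
Every item is home exactly when every cycle has completed a whole number of laps, i.e. after lcm(2, 10) = 10 in-shuffles.

10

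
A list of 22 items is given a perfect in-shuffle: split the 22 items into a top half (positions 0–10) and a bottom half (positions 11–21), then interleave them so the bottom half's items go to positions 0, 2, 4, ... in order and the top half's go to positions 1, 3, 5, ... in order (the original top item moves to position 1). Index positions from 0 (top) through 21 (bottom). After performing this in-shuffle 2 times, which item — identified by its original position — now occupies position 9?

13

Work backwards from position 9, undoing one in-shuffle at a time:
9 ← 4 ← 13
So the item now at position 9 started at position 13.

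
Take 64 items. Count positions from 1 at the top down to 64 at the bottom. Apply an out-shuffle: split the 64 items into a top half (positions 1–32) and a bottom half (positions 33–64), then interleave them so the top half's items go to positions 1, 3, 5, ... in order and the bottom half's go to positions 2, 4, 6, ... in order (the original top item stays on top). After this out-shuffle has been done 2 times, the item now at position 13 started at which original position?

4

Work backwards from position 13, undoing one out-shuffle at a time:
13 ← 7 ← 4
So the item now at position 13 started at position 4.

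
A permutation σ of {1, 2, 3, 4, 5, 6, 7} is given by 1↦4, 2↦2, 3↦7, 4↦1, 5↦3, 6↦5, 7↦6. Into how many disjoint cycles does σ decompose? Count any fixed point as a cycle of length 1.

3

Cycle decomposition: (1 4) (2) (3 7 6 5).
3 cycles.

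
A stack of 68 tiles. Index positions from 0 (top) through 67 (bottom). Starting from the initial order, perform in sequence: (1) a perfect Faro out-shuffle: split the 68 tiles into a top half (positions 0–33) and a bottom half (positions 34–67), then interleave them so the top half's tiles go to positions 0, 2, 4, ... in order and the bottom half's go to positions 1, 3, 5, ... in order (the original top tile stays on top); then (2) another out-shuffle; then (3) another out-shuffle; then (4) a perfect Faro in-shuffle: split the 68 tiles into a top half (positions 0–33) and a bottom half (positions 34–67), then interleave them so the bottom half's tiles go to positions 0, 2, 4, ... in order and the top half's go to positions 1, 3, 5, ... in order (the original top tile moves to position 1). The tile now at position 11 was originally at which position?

Undo the operations in reverse order, starting from position 11:
  undo op 4 (in-shuffle, from top half): 11 ← 5
  undo op 3 (out-shuffle, from bottom half): 5 ← 36
  undo op 2 (out-shuffle, from top half): 36 ← 18
  undo op 1 (out-shuffle, from top half): 18 ← 9
So the tile at position 11 came from original position 9.

9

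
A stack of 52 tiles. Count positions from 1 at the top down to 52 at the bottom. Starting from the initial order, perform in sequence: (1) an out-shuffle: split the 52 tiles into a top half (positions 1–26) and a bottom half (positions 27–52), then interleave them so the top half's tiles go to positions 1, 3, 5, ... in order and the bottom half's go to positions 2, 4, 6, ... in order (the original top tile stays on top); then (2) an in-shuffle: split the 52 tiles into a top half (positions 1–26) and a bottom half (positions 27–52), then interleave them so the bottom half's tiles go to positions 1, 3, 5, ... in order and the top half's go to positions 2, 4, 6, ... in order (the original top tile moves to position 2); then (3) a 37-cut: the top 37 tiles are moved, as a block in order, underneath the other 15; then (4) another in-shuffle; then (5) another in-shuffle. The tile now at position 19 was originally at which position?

Undo the operations in reverse order, starting from position 19:
  undo op 5 (in-shuffle, from bottom half): 19 ← 36
  undo op 4 (in-shuffle, from top half): 36 ← 18
  undo op 3 (cut 37): 18 ← 3
  undo op 2 (in-shuffle, from bottom half): 3 ← 28
  undo op 1 (out-shuffle, from bottom half): 28 ← 40
So the tile at position 19 came from original position 40.

40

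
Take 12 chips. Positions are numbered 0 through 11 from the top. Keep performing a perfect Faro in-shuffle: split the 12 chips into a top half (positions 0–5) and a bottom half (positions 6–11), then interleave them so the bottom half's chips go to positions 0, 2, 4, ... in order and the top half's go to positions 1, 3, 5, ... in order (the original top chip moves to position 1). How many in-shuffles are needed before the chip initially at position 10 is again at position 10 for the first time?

12

Follow position 10 under repeated in-shuffles:
10 → 8 → 4 → 9 → 6 → 0 → 1 → 3 → 7 → 2 → 5 → 11 → 10
It first returns after 12 in-shuffles.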